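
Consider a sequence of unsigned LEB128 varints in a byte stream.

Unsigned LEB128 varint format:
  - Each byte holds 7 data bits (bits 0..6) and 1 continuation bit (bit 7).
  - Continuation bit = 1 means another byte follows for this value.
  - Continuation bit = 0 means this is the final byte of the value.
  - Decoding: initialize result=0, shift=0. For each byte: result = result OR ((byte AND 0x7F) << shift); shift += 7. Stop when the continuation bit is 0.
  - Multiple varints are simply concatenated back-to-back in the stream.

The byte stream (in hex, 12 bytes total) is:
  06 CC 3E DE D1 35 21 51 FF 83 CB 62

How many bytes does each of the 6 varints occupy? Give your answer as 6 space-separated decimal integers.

Answer: 1 2 3 1 1 4

Derivation:
  byte[0]=0x06 cont=0 payload=0x06=6: acc |= 6<<0 -> acc=6 shift=7 [end]
Varint 1: bytes[0:1] = 06 -> value 6 (1 byte(s))
  byte[1]=0xCC cont=1 payload=0x4C=76: acc |= 76<<0 -> acc=76 shift=7
  byte[2]=0x3E cont=0 payload=0x3E=62: acc |= 62<<7 -> acc=8012 shift=14 [end]
Varint 2: bytes[1:3] = CC 3E -> value 8012 (2 byte(s))
  byte[3]=0xDE cont=1 payload=0x5E=94: acc |= 94<<0 -> acc=94 shift=7
  byte[4]=0xD1 cont=1 payload=0x51=81: acc |= 81<<7 -> acc=10462 shift=14
  byte[5]=0x35 cont=0 payload=0x35=53: acc |= 53<<14 -> acc=878814 shift=21 [end]
Varint 3: bytes[3:6] = DE D1 35 -> value 878814 (3 byte(s))
  byte[6]=0x21 cont=0 payload=0x21=33: acc |= 33<<0 -> acc=33 shift=7 [end]
Varint 4: bytes[6:7] = 21 -> value 33 (1 byte(s))
  byte[7]=0x51 cont=0 payload=0x51=81: acc |= 81<<0 -> acc=81 shift=7 [end]
Varint 5: bytes[7:8] = 51 -> value 81 (1 byte(s))
  byte[8]=0xFF cont=1 payload=0x7F=127: acc |= 127<<0 -> acc=127 shift=7
  byte[9]=0x83 cont=1 payload=0x03=3: acc |= 3<<7 -> acc=511 shift=14
  byte[10]=0xCB cont=1 payload=0x4B=75: acc |= 75<<14 -> acc=1229311 shift=21
  byte[11]=0x62 cont=0 payload=0x62=98: acc |= 98<<21 -> acc=206750207 shift=28 [end]
Varint 6: bytes[8:12] = FF 83 CB 62 -> value 206750207 (4 byte(s))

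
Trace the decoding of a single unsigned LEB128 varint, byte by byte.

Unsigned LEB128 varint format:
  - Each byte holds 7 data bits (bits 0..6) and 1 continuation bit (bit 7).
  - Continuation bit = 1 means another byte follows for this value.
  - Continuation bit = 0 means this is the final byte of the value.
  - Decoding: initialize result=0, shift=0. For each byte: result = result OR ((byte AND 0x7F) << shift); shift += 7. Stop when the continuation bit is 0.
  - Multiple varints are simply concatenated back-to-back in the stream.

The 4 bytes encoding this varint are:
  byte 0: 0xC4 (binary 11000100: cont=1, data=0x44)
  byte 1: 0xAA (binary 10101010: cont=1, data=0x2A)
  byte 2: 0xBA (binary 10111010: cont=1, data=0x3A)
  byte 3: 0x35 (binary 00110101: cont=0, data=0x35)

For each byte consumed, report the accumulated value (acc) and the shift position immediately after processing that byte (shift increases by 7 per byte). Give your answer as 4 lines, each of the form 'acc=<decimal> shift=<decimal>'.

byte 0=0xC4: payload=0x44=68, contrib = 68<<0 = 68; acc -> 68, shift -> 7
byte 1=0xAA: payload=0x2A=42, contrib = 42<<7 = 5376; acc -> 5444, shift -> 14
byte 2=0xBA: payload=0x3A=58, contrib = 58<<14 = 950272; acc -> 955716, shift -> 21
byte 3=0x35: payload=0x35=53, contrib = 53<<21 = 111149056; acc -> 112104772, shift -> 28

Answer: acc=68 shift=7
acc=5444 shift=14
acc=955716 shift=21
acc=112104772 shift=28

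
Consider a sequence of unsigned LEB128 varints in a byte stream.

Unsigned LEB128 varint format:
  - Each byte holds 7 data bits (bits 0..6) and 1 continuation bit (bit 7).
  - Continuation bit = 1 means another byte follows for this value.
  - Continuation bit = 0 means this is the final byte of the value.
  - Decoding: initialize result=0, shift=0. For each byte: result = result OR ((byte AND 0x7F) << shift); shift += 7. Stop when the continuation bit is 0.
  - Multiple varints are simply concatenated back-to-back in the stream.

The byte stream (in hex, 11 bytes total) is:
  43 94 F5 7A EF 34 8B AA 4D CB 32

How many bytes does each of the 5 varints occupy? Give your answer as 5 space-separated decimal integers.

Answer: 1 3 2 3 2

Derivation:
  byte[0]=0x43 cont=0 payload=0x43=67: acc |= 67<<0 -> acc=67 shift=7 [end]
Varint 1: bytes[0:1] = 43 -> value 67 (1 byte(s))
  byte[1]=0x94 cont=1 payload=0x14=20: acc |= 20<<0 -> acc=20 shift=7
  byte[2]=0xF5 cont=1 payload=0x75=117: acc |= 117<<7 -> acc=14996 shift=14
  byte[3]=0x7A cont=0 payload=0x7A=122: acc |= 122<<14 -> acc=2013844 shift=21 [end]
Varint 2: bytes[1:4] = 94 F5 7A -> value 2013844 (3 byte(s))
  byte[4]=0xEF cont=1 payload=0x6F=111: acc |= 111<<0 -> acc=111 shift=7
  byte[5]=0x34 cont=0 payload=0x34=52: acc |= 52<<7 -> acc=6767 shift=14 [end]
Varint 3: bytes[4:6] = EF 34 -> value 6767 (2 byte(s))
  byte[6]=0x8B cont=1 payload=0x0B=11: acc |= 11<<0 -> acc=11 shift=7
  byte[7]=0xAA cont=1 payload=0x2A=42: acc |= 42<<7 -> acc=5387 shift=14
  byte[8]=0x4D cont=0 payload=0x4D=77: acc |= 77<<14 -> acc=1266955 shift=21 [end]
Varint 4: bytes[6:9] = 8B AA 4D -> value 1266955 (3 byte(s))
  byte[9]=0xCB cont=1 payload=0x4B=75: acc |= 75<<0 -> acc=75 shift=7
  byte[10]=0x32 cont=0 payload=0x32=50: acc |= 50<<7 -> acc=6475 shift=14 [end]
Varint 5: bytes[9:11] = CB 32 -> value 6475 (2 byte(s))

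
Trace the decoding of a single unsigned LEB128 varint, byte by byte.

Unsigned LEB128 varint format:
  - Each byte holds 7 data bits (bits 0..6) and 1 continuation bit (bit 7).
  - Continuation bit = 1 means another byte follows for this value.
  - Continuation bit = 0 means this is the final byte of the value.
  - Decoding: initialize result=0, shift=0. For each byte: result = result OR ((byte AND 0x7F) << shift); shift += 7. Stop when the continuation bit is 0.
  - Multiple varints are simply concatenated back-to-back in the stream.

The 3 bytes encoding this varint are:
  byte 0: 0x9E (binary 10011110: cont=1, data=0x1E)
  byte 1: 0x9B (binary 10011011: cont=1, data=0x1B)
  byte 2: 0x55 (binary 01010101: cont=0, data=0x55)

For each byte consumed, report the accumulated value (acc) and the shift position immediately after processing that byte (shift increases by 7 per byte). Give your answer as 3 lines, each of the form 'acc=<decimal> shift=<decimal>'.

byte 0=0x9E: payload=0x1E=30, contrib = 30<<0 = 30; acc -> 30, shift -> 7
byte 1=0x9B: payload=0x1B=27, contrib = 27<<7 = 3456; acc -> 3486, shift -> 14
byte 2=0x55: payload=0x55=85, contrib = 85<<14 = 1392640; acc -> 1396126, shift -> 21

Answer: acc=30 shift=7
acc=3486 shift=14
acc=1396126 shift=21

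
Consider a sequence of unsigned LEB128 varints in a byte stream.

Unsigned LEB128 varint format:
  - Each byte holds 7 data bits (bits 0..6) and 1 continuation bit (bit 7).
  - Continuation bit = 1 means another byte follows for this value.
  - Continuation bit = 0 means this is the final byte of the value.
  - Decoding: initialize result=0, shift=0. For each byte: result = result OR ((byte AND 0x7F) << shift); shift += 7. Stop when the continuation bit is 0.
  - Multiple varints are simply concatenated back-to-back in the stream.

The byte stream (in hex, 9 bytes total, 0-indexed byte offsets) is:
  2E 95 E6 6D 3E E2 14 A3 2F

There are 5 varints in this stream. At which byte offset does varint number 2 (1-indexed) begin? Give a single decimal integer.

  byte[0]=0x2E cont=0 payload=0x2E=46: acc |= 46<<0 -> acc=46 shift=7 [end]
Varint 1: bytes[0:1] = 2E -> value 46 (1 byte(s))
  byte[1]=0x95 cont=1 payload=0x15=21: acc |= 21<<0 -> acc=21 shift=7
  byte[2]=0xE6 cont=1 payload=0x66=102: acc |= 102<<7 -> acc=13077 shift=14
  byte[3]=0x6D cont=0 payload=0x6D=109: acc |= 109<<14 -> acc=1798933 shift=21 [end]
Varint 2: bytes[1:4] = 95 E6 6D -> value 1798933 (3 byte(s))
  byte[4]=0x3E cont=0 payload=0x3E=62: acc |= 62<<0 -> acc=62 shift=7 [end]
Varint 3: bytes[4:5] = 3E -> value 62 (1 byte(s))
  byte[5]=0xE2 cont=1 payload=0x62=98: acc |= 98<<0 -> acc=98 shift=7
  byte[6]=0x14 cont=0 payload=0x14=20: acc |= 20<<7 -> acc=2658 shift=14 [end]
Varint 4: bytes[5:7] = E2 14 -> value 2658 (2 byte(s))
  byte[7]=0xA3 cont=1 payload=0x23=35: acc |= 35<<0 -> acc=35 shift=7
  byte[8]=0x2F cont=0 payload=0x2F=47: acc |= 47<<7 -> acc=6051 shift=14 [end]
Varint 5: bytes[7:9] = A3 2F -> value 6051 (2 byte(s))

Answer: 1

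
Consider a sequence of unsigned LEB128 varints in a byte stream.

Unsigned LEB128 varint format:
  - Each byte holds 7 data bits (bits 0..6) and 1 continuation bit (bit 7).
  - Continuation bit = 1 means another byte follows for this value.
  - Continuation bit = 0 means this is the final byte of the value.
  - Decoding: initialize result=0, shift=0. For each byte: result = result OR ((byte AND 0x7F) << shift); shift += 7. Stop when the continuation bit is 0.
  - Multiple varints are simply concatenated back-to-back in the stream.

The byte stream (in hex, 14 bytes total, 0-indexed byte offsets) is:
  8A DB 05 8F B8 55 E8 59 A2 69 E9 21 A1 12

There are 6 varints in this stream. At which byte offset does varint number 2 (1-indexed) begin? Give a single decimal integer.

Answer: 3

Derivation:
  byte[0]=0x8A cont=1 payload=0x0A=10: acc |= 10<<0 -> acc=10 shift=7
  byte[1]=0xDB cont=1 payload=0x5B=91: acc |= 91<<7 -> acc=11658 shift=14
  byte[2]=0x05 cont=0 payload=0x05=5: acc |= 5<<14 -> acc=93578 shift=21 [end]
Varint 1: bytes[0:3] = 8A DB 05 -> value 93578 (3 byte(s))
  byte[3]=0x8F cont=1 payload=0x0F=15: acc |= 15<<0 -> acc=15 shift=7
  byte[4]=0xB8 cont=1 payload=0x38=56: acc |= 56<<7 -> acc=7183 shift=14
  byte[5]=0x55 cont=0 payload=0x55=85: acc |= 85<<14 -> acc=1399823 shift=21 [end]
Varint 2: bytes[3:6] = 8F B8 55 -> value 1399823 (3 byte(s))
  byte[6]=0xE8 cont=1 payload=0x68=104: acc |= 104<<0 -> acc=104 shift=7
  byte[7]=0x59 cont=0 payload=0x59=89: acc |= 89<<7 -> acc=11496 shift=14 [end]
Varint 3: bytes[6:8] = E8 59 -> value 11496 (2 byte(s))
  byte[8]=0xA2 cont=1 payload=0x22=34: acc |= 34<<0 -> acc=34 shift=7
  byte[9]=0x69 cont=0 payload=0x69=105: acc |= 105<<7 -> acc=13474 shift=14 [end]
Varint 4: bytes[8:10] = A2 69 -> value 13474 (2 byte(s))
  byte[10]=0xE9 cont=1 payload=0x69=105: acc |= 105<<0 -> acc=105 shift=7
  byte[11]=0x21 cont=0 payload=0x21=33: acc |= 33<<7 -> acc=4329 shift=14 [end]
Varint 5: bytes[10:12] = E9 21 -> value 4329 (2 byte(s))
  byte[12]=0xA1 cont=1 payload=0x21=33: acc |= 33<<0 -> acc=33 shift=7
  byte[13]=0x12 cont=0 payload=0x12=18: acc |= 18<<7 -> acc=2337 shift=14 [end]
Varint 6: bytes[12:14] = A1 12 -> value 2337 (2 byte(s))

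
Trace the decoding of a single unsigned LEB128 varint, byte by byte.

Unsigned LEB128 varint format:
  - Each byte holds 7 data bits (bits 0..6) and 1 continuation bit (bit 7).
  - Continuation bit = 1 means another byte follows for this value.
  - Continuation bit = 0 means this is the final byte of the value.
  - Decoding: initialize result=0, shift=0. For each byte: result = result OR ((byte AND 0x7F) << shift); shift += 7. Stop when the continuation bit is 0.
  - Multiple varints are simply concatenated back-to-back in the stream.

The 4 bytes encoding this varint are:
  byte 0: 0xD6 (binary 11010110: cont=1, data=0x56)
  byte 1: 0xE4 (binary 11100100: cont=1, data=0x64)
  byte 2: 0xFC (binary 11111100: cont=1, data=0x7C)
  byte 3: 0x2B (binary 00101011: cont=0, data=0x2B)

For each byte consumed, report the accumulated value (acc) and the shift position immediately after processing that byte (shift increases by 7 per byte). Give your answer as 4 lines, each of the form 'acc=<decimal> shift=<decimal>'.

Answer: acc=86 shift=7
acc=12886 shift=14
acc=2044502 shift=21
acc=92222038 shift=28

Derivation:
byte 0=0xD6: payload=0x56=86, contrib = 86<<0 = 86; acc -> 86, shift -> 7
byte 1=0xE4: payload=0x64=100, contrib = 100<<7 = 12800; acc -> 12886, shift -> 14
byte 2=0xFC: payload=0x7C=124, contrib = 124<<14 = 2031616; acc -> 2044502, shift -> 21
byte 3=0x2B: payload=0x2B=43, contrib = 43<<21 = 90177536; acc -> 92222038, shift -> 28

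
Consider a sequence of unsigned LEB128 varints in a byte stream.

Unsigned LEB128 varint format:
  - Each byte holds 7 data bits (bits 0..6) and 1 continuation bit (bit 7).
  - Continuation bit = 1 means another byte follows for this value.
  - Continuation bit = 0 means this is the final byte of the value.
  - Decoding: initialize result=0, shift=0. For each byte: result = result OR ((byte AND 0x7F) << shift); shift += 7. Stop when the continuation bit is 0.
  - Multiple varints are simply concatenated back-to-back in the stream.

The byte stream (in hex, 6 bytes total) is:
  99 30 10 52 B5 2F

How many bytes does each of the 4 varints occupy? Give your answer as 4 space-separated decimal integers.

  byte[0]=0x99 cont=1 payload=0x19=25: acc |= 25<<0 -> acc=25 shift=7
  byte[1]=0x30 cont=0 payload=0x30=48: acc |= 48<<7 -> acc=6169 shift=14 [end]
Varint 1: bytes[0:2] = 99 30 -> value 6169 (2 byte(s))
  byte[2]=0x10 cont=0 payload=0x10=16: acc |= 16<<0 -> acc=16 shift=7 [end]
Varint 2: bytes[2:3] = 10 -> value 16 (1 byte(s))
  byte[3]=0x52 cont=0 payload=0x52=82: acc |= 82<<0 -> acc=82 shift=7 [end]
Varint 3: bytes[3:4] = 52 -> value 82 (1 byte(s))
  byte[4]=0xB5 cont=1 payload=0x35=53: acc |= 53<<0 -> acc=53 shift=7
  byte[5]=0x2F cont=0 payload=0x2F=47: acc |= 47<<7 -> acc=6069 shift=14 [end]
Varint 4: bytes[4:6] = B5 2F -> value 6069 (2 byte(s))

Answer: 2 1 1 2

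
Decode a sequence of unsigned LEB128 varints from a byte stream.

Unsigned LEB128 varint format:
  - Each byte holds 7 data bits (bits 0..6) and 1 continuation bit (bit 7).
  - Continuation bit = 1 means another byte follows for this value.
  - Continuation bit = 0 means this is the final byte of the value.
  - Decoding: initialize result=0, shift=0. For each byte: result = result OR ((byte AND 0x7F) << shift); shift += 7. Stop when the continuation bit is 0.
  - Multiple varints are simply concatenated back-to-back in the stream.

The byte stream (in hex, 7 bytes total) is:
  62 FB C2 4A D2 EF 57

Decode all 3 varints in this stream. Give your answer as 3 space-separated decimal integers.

Answer: 98 1220987 1439698

Derivation:
  byte[0]=0x62 cont=0 payload=0x62=98: acc |= 98<<0 -> acc=98 shift=7 [end]
Varint 1: bytes[0:1] = 62 -> value 98 (1 byte(s))
  byte[1]=0xFB cont=1 payload=0x7B=123: acc |= 123<<0 -> acc=123 shift=7
  byte[2]=0xC2 cont=1 payload=0x42=66: acc |= 66<<7 -> acc=8571 shift=14
  byte[3]=0x4A cont=0 payload=0x4A=74: acc |= 74<<14 -> acc=1220987 shift=21 [end]
Varint 2: bytes[1:4] = FB C2 4A -> value 1220987 (3 byte(s))
  byte[4]=0xD2 cont=1 payload=0x52=82: acc |= 82<<0 -> acc=82 shift=7
  byte[5]=0xEF cont=1 payload=0x6F=111: acc |= 111<<7 -> acc=14290 shift=14
  byte[6]=0x57 cont=0 payload=0x57=87: acc |= 87<<14 -> acc=1439698 shift=21 [end]
Varint 3: bytes[4:7] = D2 EF 57 -> value 1439698 (3 byte(s))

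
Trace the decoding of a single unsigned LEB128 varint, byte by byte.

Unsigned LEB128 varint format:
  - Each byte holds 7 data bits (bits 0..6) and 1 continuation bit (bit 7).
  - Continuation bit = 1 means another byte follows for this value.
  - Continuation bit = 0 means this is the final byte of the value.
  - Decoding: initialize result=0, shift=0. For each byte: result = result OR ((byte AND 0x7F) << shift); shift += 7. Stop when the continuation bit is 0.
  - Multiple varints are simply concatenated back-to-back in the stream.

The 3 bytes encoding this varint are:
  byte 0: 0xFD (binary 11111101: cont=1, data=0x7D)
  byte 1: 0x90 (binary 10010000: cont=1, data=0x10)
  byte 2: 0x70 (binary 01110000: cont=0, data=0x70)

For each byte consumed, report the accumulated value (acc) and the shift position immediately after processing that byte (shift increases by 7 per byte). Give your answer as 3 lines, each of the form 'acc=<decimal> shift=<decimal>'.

Answer: acc=125 shift=7
acc=2173 shift=14
acc=1837181 shift=21

Derivation:
byte 0=0xFD: payload=0x7D=125, contrib = 125<<0 = 125; acc -> 125, shift -> 7
byte 1=0x90: payload=0x10=16, contrib = 16<<7 = 2048; acc -> 2173, shift -> 14
byte 2=0x70: payload=0x70=112, contrib = 112<<14 = 1835008; acc -> 1837181, shift -> 21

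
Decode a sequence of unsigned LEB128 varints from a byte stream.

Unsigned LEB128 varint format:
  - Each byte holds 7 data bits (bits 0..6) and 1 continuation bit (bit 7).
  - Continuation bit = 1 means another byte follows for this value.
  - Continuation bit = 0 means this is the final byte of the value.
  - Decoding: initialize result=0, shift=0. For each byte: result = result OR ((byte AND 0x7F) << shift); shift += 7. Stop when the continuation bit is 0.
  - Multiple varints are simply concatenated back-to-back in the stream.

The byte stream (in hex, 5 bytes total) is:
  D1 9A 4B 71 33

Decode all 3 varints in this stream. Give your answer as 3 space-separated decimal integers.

  byte[0]=0xD1 cont=1 payload=0x51=81: acc |= 81<<0 -> acc=81 shift=7
  byte[1]=0x9A cont=1 payload=0x1A=26: acc |= 26<<7 -> acc=3409 shift=14
  byte[2]=0x4B cont=0 payload=0x4B=75: acc |= 75<<14 -> acc=1232209 shift=21 [end]
Varint 1: bytes[0:3] = D1 9A 4B -> value 1232209 (3 byte(s))
  byte[3]=0x71 cont=0 payload=0x71=113: acc |= 113<<0 -> acc=113 shift=7 [end]
Varint 2: bytes[3:4] = 71 -> value 113 (1 byte(s))
  byte[4]=0x33 cont=0 payload=0x33=51: acc |= 51<<0 -> acc=51 shift=7 [end]
Varint 3: bytes[4:5] = 33 -> value 51 (1 byte(s))

Answer: 1232209 113 51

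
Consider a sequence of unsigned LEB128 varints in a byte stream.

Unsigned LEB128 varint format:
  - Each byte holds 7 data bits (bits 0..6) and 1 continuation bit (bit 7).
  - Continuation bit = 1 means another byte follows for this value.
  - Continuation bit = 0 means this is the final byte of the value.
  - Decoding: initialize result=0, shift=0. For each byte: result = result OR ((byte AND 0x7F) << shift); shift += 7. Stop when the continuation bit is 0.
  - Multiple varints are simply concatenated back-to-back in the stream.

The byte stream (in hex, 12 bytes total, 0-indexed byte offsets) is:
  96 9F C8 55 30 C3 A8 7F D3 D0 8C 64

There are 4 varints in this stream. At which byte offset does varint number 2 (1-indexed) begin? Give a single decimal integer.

Answer: 4

Derivation:
  byte[0]=0x96 cont=1 payload=0x16=22: acc |= 22<<0 -> acc=22 shift=7
  byte[1]=0x9F cont=1 payload=0x1F=31: acc |= 31<<7 -> acc=3990 shift=14
  byte[2]=0xC8 cont=1 payload=0x48=72: acc |= 72<<14 -> acc=1183638 shift=21
  byte[3]=0x55 cont=0 payload=0x55=85: acc |= 85<<21 -> acc=179441558 shift=28 [end]
Varint 1: bytes[0:4] = 96 9F C8 55 -> value 179441558 (4 byte(s))
  byte[4]=0x30 cont=0 payload=0x30=48: acc |= 48<<0 -> acc=48 shift=7 [end]
Varint 2: bytes[4:5] = 30 -> value 48 (1 byte(s))
  byte[5]=0xC3 cont=1 payload=0x43=67: acc |= 67<<0 -> acc=67 shift=7
  byte[6]=0xA8 cont=1 payload=0x28=40: acc |= 40<<7 -> acc=5187 shift=14
  byte[7]=0x7F cont=0 payload=0x7F=127: acc |= 127<<14 -> acc=2085955 shift=21 [end]
Varint 3: bytes[5:8] = C3 A8 7F -> value 2085955 (3 byte(s))
  byte[8]=0xD3 cont=1 payload=0x53=83: acc |= 83<<0 -> acc=83 shift=7
  byte[9]=0xD0 cont=1 payload=0x50=80: acc |= 80<<7 -> acc=10323 shift=14
  byte[10]=0x8C cont=1 payload=0x0C=12: acc |= 12<<14 -> acc=206931 shift=21
  byte[11]=0x64 cont=0 payload=0x64=100: acc |= 100<<21 -> acc=209922131 shift=28 [end]
Varint 4: bytes[8:12] = D3 D0 8C 64 -> value 209922131 (4 byte(s))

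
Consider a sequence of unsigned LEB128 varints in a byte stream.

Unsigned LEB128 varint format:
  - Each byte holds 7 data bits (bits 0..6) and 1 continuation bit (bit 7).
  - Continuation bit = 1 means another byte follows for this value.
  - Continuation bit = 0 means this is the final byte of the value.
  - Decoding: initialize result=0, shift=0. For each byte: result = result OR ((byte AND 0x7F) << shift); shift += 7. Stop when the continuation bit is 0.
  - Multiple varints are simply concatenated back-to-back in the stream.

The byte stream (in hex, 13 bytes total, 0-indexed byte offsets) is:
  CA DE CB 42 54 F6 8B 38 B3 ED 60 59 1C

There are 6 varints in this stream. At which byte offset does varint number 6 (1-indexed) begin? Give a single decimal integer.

Answer: 12

Derivation:
  byte[0]=0xCA cont=1 payload=0x4A=74: acc |= 74<<0 -> acc=74 shift=7
  byte[1]=0xDE cont=1 payload=0x5E=94: acc |= 94<<7 -> acc=12106 shift=14
  byte[2]=0xCB cont=1 payload=0x4B=75: acc |= 75<<14 -> acc=1240906 shift=21
  byte[3]=0x42 cont=0 payload=0x42=66: acc |= 66<<21 -> acc=139652938 shift=28 [end]
Varint 1: bytes[0:4] = CA DE CB 42 -> value 139652938 (4 byte(s))
  byte[4]=0x54 cont=0 payload=0x54=84: acc |= 84<<0 -> acc=84 shift=7 [end]
Varint 2: bytes[4:5] = 54 -> value 84 (1 byte(s))
  byte[5]=0xF6 cont=1 payload=0x76=118: acc |= 118<<0 -> acc=118 shift=7
  byte[6]=0x8B cont=1 payload=0x0B=11: acc |= 11<<7 -> acc=1526 shift=14
  byte[7]=0x38 cont=0 payload=0x38=56: acc |= 56<<14 -> acc=919030 shift=21 [end]
Varint 3: bytes[5:8] = F6 8B 38 -> value 919030 (3 byte(s))
  byte[8]=0xB3 cont=1 payload=0x33=51: acc |= 51<<0 -> acc=51 shift=7
  byte[9]=0xED cont=1 payload=0x6D=109: acc |= 109<<7 -> acc=14003 shift=14
  byte[10]=0x60 cont=0 payload=0x60=96: acc |= 96<<14 -> acc=1586867 shift=21 [end]
Varint 4: bytes[8:11] = B3 ED 60 -> value 1586867 (3 byte(s))
  byte[11]=0x59 cont=0 payload=0x59=89: acc |= 89<<0 -> acc=89 shift=7 [end]
Varint 5: bytes[11:12] = 59 -> value 89 (1 byte(s))
  byte[12]=0x1C cont=0 payload=0x1C=28: acc |= 28<<0 -> acc=28 shift=7 [end]
Varint 6: bytes[12:13] = 1C -> value 28 (1 byte(s))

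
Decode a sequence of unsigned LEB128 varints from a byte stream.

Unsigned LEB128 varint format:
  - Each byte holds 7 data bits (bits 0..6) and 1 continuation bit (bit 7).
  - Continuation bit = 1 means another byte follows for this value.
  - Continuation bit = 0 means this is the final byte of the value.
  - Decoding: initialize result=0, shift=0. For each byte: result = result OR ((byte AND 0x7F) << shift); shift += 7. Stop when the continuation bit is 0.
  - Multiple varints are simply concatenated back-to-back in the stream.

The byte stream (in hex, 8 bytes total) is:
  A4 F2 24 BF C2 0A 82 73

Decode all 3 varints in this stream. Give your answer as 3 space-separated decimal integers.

  byte[0]=0xA4 cont=1 payload=0x24=36: acc |= 36<<0 -> acc=36 shift=7
  byte[1]=0xF2 cont=1 payload=0x72=114: acc |= 114<<7 -> acc=14628 shift=14
  byte[2]=0x24 cont=0 payload=0x24=36: acc |= 36<<14 -> acc=604452 shift=21 [end]
Varint 1: bytes[0:3] = A4 F2 24 -> value 604452 (3 byte(s))
  byte[3]=0xBF cont=1 payload=0x3F=63: acc |= 63<<0 -> acc=63 shift=7
  byte[4]=0xC2 cont=1 payload=0x42=66: acc |= 66<<7 -> acc=8511 shift=14
  byte[5]=0x0A cont=0 payload=0x0A=10: acc |= 10<<14 -> acc=172351 shift=21 [end]
Varint 2: bytes[3:6] = BF C2 0A -> value 172351 (3 byte(s))
  byte[6]=0x82 cont=1 payload=0x02=2: acc |= 2<<0 -> acc=2 shift=7
  byte[7]=0x73 cont=0 payload=0x73=115: acc |= 115<<7 -> acc=14722 shift=14 [end]
Varint 3: bytes[6:8] = 82 73 -> value 14722 (2 byte(s))

Answer: 604452 172351 14722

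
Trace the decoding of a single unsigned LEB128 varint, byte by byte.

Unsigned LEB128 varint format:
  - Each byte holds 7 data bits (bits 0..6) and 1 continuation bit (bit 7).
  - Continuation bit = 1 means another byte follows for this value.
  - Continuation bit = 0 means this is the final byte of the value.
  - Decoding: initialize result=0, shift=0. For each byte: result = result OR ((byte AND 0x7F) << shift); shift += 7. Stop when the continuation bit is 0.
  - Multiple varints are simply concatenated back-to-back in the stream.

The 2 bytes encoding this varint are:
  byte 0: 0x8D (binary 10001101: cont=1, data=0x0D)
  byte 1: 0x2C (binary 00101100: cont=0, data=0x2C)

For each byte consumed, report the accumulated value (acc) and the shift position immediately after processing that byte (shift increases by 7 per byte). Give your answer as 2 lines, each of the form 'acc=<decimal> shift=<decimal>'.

byte 0=0x8D: payload=0x0D=13, contrib = 13<<0 = 13; acc -> 13, shift -> 7
byte 1=0x2C: payload=0x2C=44, contrib = 44<<7 = 5632; acc -> 5645, shift -> 14

Answer: acc=13 shift=7
acc=5645 shift=14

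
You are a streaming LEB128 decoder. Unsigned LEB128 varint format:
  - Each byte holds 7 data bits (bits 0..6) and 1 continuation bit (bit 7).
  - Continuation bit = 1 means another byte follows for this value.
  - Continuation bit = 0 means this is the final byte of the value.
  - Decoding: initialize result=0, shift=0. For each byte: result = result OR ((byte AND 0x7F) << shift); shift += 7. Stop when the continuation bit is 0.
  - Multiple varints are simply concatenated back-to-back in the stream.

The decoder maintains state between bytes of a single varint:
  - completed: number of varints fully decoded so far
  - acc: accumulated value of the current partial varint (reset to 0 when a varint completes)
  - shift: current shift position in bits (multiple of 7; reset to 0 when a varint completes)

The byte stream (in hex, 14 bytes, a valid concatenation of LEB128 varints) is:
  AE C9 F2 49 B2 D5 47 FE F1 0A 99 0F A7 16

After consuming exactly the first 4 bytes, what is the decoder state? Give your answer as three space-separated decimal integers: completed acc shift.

Answer: 1 0 0

Derivation:
byte[0]=0xAE cont=1 payload=0x2E: acc |= 46<<0 -> completed=0 acc=46 shift=7
byte[1]=0xC9 cont=1 payload=0x49: acc |= 73<<7 -> completed=0 acc=9390 shift=14
byte[2]=0xF2 cont=1 payload=0x72: acc |= 114<<14 -> completed=0 acc=1877166 shift=21
byte[3]=0x49 cont=0 payload=0x49: varint #1 complete (value=154969262); reset -> completed=1 acc=0 shift=0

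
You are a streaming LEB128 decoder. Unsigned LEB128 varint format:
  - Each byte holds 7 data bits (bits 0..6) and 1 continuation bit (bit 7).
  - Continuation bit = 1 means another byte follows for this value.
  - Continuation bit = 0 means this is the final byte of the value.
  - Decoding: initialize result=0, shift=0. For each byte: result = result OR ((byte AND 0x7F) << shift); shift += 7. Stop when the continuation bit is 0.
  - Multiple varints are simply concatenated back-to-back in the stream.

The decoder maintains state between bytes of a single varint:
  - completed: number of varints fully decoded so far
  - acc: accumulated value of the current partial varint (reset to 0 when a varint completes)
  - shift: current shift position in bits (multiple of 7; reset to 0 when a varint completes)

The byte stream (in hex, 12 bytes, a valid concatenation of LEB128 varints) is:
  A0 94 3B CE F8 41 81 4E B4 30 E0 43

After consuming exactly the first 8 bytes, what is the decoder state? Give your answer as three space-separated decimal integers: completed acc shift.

Answer: 3 0 0

Derivation:
byte[0]=0xA0 cont=1 payload=0x20: acc |= 32<<0 -> completed=0 acc=32 shift=7
byte[1]=0x94 cont=1 payload=0x14: acc |= 20<<7 -> completed=0 acc=2592 shift=14
byte[2]=0x3B cont=0 payload=0x3B: varint #1 complete (value=969248); reset -> completed=1 acc=0 shift=0
byte[3]=0xCE cont=1 payload=0x4E: acc |= 78<<0 -> completed=1 acc=78 shift=7
byte[4]=0xF8 cont=1 payload=0x78: acc |= 120<<7 -> completed=1 acc=15438 shift=14
byte[5]=0x41 cont=0 payload=0x41: varint #2 complete (value=1080398); reset -> completed=2 acc=0 shift=0
byte[6]=0x81 cont=1 payload=0x01: acc |= 1<<0 -> completed=2 acc=1 shift=7
byte[7]=0x4E cont=0 payload=0x4E: varint #3 complete (value=9985); reset -> completed=3 acc=0 shift=0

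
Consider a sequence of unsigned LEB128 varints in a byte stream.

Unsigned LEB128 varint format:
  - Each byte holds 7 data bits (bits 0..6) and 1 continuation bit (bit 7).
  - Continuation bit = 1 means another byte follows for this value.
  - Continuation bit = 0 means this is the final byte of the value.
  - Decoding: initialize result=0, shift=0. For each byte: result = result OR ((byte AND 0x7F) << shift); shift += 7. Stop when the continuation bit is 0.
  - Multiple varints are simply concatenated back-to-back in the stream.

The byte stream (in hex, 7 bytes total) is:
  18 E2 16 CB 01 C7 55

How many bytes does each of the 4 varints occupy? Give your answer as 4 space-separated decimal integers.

Answer: 1 2 2 2

Derivation:
  byte[0]=0x18 cont=0 payload=0x18=24: acc |= 24<<0 -> acc=24 shift=7 [end]
Varint 1: bytes[0:1] = 18 -> value 24 (1 byte(s))
  byte[1]=0xE2 cont=1 payload=0x62=98: acc |= 98<<0 -> acc=98 shift=7
  byte[2]=0x16 cont=0 payload=0x16=22: acc |= 22<<7 -> acc=2914 shift=14 [end]
Varint 2: bytes[1:3] = E2 16 -> value 2914 (2 byte(s))
  byte[3]=0xCB cont=1 payload=0x4B=75: acc |= 75<<0 -> acc=75 shift=7
  byte[4]=0x01 cont=0 payload=0x01=1: acc |= 1<<7 -> acc=203 shift=14 [end]
Varint 3: bytes[3:5] = CB 01 -> value 203 (2 byte(s))
  byte[5]=0xC7 cont=1 payload=0x47=71: acc |= 71<<0 -> acc=71 shift=7
  byte[6]=0x55 cont=0 payload=0x55=85: acc |= 85<<7 -> acc=10951 shift=14 [end]
Varint 4: bytes[5:7] = C7 55 -> value 10951 (2 byte(s))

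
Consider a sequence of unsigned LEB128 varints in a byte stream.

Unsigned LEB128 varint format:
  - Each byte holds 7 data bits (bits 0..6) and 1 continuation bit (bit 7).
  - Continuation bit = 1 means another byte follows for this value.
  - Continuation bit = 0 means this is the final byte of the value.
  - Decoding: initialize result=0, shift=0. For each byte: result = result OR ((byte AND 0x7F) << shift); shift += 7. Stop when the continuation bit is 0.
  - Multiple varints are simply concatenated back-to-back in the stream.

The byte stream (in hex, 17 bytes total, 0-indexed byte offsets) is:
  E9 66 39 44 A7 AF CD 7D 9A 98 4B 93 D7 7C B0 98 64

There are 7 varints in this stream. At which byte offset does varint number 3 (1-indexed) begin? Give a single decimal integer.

  byte[0]=0xE9 cont=1 payload=0x69=105: acc |= 105<<0 -> acc=105 shift=7
  byte[1]=0x66 cont=0 payload=0x66=102: acc |= 102<<7 -> acc=13161 shift=14 [end]
Varint 1: bytes[0:2] = E9 66 -> value 13161 (2 byte(s))
  byte[2]=0x39 cont=0 payload=0x39=57: acc |= 57<<0 -> acc=57 shift=7 [end]
Varint 2: bytes[2:3] = 39 -> value 57 (1 byte(s))
  byte[3]=0x44 cont=0 payload=0x44=68: acc |= 68<<0 -> acc=68 shift=7 [end]
Varint 3: bytes[3:4] = 44 -> value 68 (1 byte(s))
  byte[4]=0xA7 cont=1 payload=0x27=39: acc |= 39<<0 -> acc=39 shift=7
  byte[5]=0xAF cont=1 payload=0x2F=47: acc |= 47<<7 -> acc=6055 shift=14
  byte[6]=0xCD cont=1 payload=0x4D=77: acc |= 77<<14 -> acc=1267623 shift=21
  byte[7]=0x7D cont=0 payload=0x7D=125: acc |= 125<<21 -> acc=263411623 shift=28 [end]
Varint 4: bytes[4:8] = A7 AF CD 7D -> value 263411623 (4 byte(s))
  byte[8]=0x9A cont=1 payload=0x1A=26: acc |= 26<<0 -> acc=26 shift=7
  byte[9]=0x98 cont=1 payload=0x18=24: acc |= 24<<7 -> acc=3098 shift=14
  byte[10]=0x4B cont=0 payload=0x4B=75: acc |= 75<<14 -> acc=1231898 shift=21 [end]
Varint 5: bytes[8:11] = 9A 98 4B -> value 1231898 (3 byte(s))
  byte[11]=0x93 cont=1 payload=0x13=19: acc |= 19<<0 -> acc=19 shift=7
  byte[12]=0xD7 cont=1 payload=0x57=87: acc |= 87<<7 -> acc=11155 shift=14
  byte[13]=0x7C cont=0 payload=0x7C=124: acc |= 124<<14 -> acc=2042771 shift=21 [end]
Varint 6: bytes[11:14] = 93 D7 7C -> value 2042771 (3 byte(s))
  byte[14]=0xB0 cont=1 payload=0x30=48: acc |= 48<<0 -> acc=48 shift=7
  byte[15]=0x98 cont=1 payload=0x18=24: acc |= 24<<7 -> acc=3120 shift=14
  byte[16]=0x64 cont=0 payload=0x64=100: acc |= 100<<14 -> acc=1641520 shift=21 [end]
Varint 7: bytes[14:17] = B0 98 64 -> value 1641520 (3 byte(s))

Answer: 3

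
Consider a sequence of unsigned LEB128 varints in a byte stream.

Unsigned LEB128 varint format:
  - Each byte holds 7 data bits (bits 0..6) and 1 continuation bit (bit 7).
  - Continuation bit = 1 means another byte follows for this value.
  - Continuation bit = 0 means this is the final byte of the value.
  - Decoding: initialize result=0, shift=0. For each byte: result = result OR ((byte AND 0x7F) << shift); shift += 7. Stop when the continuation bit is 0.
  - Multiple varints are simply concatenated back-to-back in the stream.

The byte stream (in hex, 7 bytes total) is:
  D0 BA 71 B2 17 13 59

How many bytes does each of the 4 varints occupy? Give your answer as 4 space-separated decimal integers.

  byte[0]=0xD0 cont=1 payload=0x50=80: acc |= 80<<0 -> acc=80 shift=7
  byte[1]=0xBA cont=1 payload=0x3A=58: acc |= 58<<7 -> acc=7504 shift=14
  byte[2]=0x71 cont=0 payload=0x71=113: acc |= 113<<14 -> acc=1858896 shift=21 [end]
Varint 1: bytes[0:3] = D0 BA 71 -> value 1858896 (3 byte(s))
  byte[3]=0xB2 cont=1 payload=0x32=50: acc |= 50<<0 -> acc=50 shift=7
  byte[4]=0x17 cont=0 payload=0x17=23: acc |= 23<<7 -> acc=2994 shift=14 [end]
Varint 2: bytes[3:5] = B2 17 -> value 2994 (2 byte(s))
  byte[5]=0x13 cont=0 payload=0x13=19: acc |= 19<<0 -> acc=19 shift=7 [end]
Varint 3: bytes[5:6] = 13 -> value 19 (1 byte(s))
  byte[6]=0x59 cont=0 payload=0x59=89: acc |= 89<<0 -> acc=89 shift=7 [end]
Varint 4: bytes[6:7] = 59 -> value 89 (1 byte(s))

Answer: 3 2 1 1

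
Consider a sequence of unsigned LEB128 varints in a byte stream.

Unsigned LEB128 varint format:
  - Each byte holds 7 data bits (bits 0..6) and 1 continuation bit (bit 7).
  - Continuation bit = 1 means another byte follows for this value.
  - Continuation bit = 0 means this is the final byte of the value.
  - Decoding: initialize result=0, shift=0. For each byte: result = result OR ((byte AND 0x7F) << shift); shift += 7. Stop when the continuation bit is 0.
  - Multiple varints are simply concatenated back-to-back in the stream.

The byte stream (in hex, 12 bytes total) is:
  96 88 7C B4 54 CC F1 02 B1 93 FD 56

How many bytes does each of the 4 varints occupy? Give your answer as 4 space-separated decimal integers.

  byte[0]=0x96 cont=1 payload=0x16=22: acc |= 22<<0 -> acc=22 shift=7
  byte[1]=0x88 cont=1 payload=0x08=8: acc |= 8<<7 -> acc=1046 shift=14
  byte[2]=0x7C cont=0 payload=0x7C=124: acc |= 124<<14 -> acc=2032662 shift=21 [end]
Varint 1: bytes[0:3] = 96 88 7C -> value 2032662 (3 byte(s))
  byte[3]=0xB4 cont=1 payload=0x34=52: acc |= 52<<0 -> acc=52 shift=7
  byte[4]=0x54 cont=0 payload=0x54=84: acc |= 84<<7 -> acc=10804 shift=14 [end]
Varint 2: bytes[3:5] = B4 54 -> value 10804 (2 byte(s))
  byte[5]=0xCC cont=1 payload=0x4C=76: acc |= 76<<0 -> acc=76 shift=7
  byte[6]=0xF1 cont=1 payload=0x71=113: acc |= 113<<7 -> acc=14540 shift=14
  byte[7]=0x02 cont=0 payload=0x02=2: acc |= 2<<14 -> acc=47308 shift=21 [end]
Varint 3: bytes[5:8] = CC F1 02 -> value 47308 (3 byte(s))
  byte[8]=0xB1 cont=1 payload=0x31=49: acc |= 49<<0 -> acc=49 shift=7
  byte[9]=0x93 cont=1 payload=0x13=19: acc |= 19<<7 -> acc=2481 shift=14
  byte[10]=0xFD cont=1 payload=0x7D=125: acc |= 125<<14 -> acc=2050481 shift=21
  byte[11]=0x56 cont=0 payload=0x56=86: acc |= 86<<21 -> acc=182405553 shift=28 [end]
Varint 4: bytes[8:12] = B1 93 FD 56 -> value 182405553 (4 byte(s))

Answer: 3 2 3 4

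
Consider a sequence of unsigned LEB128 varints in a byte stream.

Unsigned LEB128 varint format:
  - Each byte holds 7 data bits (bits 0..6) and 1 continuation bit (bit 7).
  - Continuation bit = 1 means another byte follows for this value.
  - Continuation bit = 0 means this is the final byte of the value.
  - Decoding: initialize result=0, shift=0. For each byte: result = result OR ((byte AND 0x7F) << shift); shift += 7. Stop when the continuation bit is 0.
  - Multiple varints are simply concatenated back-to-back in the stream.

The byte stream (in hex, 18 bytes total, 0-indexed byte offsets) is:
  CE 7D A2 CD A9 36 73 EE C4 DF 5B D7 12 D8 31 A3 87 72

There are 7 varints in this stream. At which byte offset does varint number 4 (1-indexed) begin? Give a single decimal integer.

  byte[0]=0xCE cont=1 payload=0x4E=78: acc |= 78<<0 -> acc=78 shift=7
  byte[1]=0x7D cont=0 payload=0x7D=125: acc |= 125<<7 -> acc=16078 shift=14 [end]
Varint 1: bytes[0:2] = CE 7D -> value 16078 (2 byte(s))
  byte[2]=0xA2 cont=1 payload=0x22=34: acc |= 34<<0 -> acc=34 shift=7
  byte[3]=0xCD cont=1 payload=0x4D=77: acc |= 77<<7 -> acc=9890 shift=14
  byte[4]=0xA9 cont=1 payload=0x29=41: acc |= 41<<14 -> acc=681634 shift=21
  byte[5]=0x36 cont=0 payload=0x36=54: acc |= 54<<21 -> acc=113927842 shift=28 [end]
Varint 2: bytes[2:6] = A2 CD A9 36 -> value 113927842 (4 byte(s))
  byte[6]=0x73 cont=0 payload=0x73=115: acc |= 115<<0 -> acc=115 shift=7 [end]
Varint 3: bytes[6:7] = 73 -> value 115 (1 byte(s))
  byte[7]=0xEE cont=1 payload=0x6E=110: acc |= 110<<0 -> acc=110 shift=7
  byte[8]=0xC4 cont=1 payload=0x44=68: acc |= 68<<7 -> acc=8814 shift=14
  byte[9]=0xDF cont=1 payload=0x5F=95: acc |= 95<<14 -> acc=1565294 shift=21
  byte[10]=0x5B cont=0 payload=0x5B=91: acc |= 91<<21 -> acc=192406126 shift=28 [end]
Varint 4: bytes[7:11] = EE C4 DF 5B -> value 192406126 (4 byte(s))
  byte[11]=0xD7 cont=1 payload=0x57=87: acc |= 87<<0 -> acc=87 shift=7
  byte[12]=0x12 cont=0 payload=0x12=18: acc |= 18<<7 -> acc=2391 shift=14 [end]
Varint 5: bytes[11:13] = D7 12 -> value 2391 (2 byte(s))
  byte[13]=0xD8 cont=1 payload=0x58=88: acc |= 88<<0 -> acc=88 shift=7
  byte[14]=0x31 cont=0 payload=0x31=49: acc |= 49<<7 -> acc=6360 shift=14 [end]
Varint 6: bytes[13:15] = D8 31 -> value 6360 (2 byte(s))
  byte[15]=0xA3 cont=1 payload=0x23=35: acc |= 35<<0 -> acc=35 shift=7
  byte[16]=0x87 cont=1 payload=0x07=7: acc |= 7<<7 -> acc=931 shift=14
  byte[17]=0x72 cont=0 payload=0x72=114: acc |= 114<<14 -> acc=1868707 shift=21 [end]
Varint 7: bytes[15:18] = A3 87 72 -> value 1868707 (3 byte(s))

Answer: 7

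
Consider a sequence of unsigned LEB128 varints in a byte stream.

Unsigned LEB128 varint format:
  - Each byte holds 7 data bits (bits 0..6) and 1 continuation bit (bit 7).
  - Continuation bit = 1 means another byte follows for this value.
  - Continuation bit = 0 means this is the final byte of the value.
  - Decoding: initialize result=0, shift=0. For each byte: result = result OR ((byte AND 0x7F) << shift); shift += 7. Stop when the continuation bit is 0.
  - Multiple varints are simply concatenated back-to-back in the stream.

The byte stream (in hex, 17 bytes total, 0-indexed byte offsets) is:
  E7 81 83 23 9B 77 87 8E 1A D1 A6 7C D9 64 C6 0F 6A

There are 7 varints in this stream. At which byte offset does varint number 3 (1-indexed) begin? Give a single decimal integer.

Answer: 6

Derivation:
  byte[0]=0xE7 cont=1 payload=0x67=103: acc |= 103<<0 -> acc=103 shift=7
  byte[1]=0x81 cont=1 payload=0x01=1: acc |= 1<<7 -> acc=231 shift=14
  byte[2]=0x83 cont=1 payload=0x03=3: acc |= 3<<14 -> acc=49383 shift=21
  byte[3]=0x23 cont=0 payload=0x23=35: acc |= 35<<21 -> acc=73449703 shift=28 [end]
Varint 1: bytes[0:4] = E7 81 83 23 -> value 73449703 (4 byte(s))
  byte[4]=0x9B cont=1 payload=0x1B=27: acc |= 27<<0 -> acc=27 shift=7
  byte[5]=0x77 cont=0 payload=0x77=119: acc |= 119<<7 -> acc=15259 shift=14 [end]
Varint 2: bytes[4:6] = 9B 77 -> value 15259 (2 byte(s))
  byte[6]=0x87 cont=1 payload=0x07=7: acc |= 7<<0 -> acc=7 shift=7
  byte[7]=0x8E cont=1 payload=0x0E=14: acc |= 14<<7 -> acc=1799 shift=14
  byte[8]=0x1A cont=0 payload=0x1A=26: acc |= 26<<14 -> acc=427783 shift=21 [end]
Varint 3: bytes[6:9] = 87 8E 1A -> value 427783 (3 byte(s))
  byte[9]=0xD1 cont=1 payload=0x51=81: acc |= 81<<0 -> acc=81 shift=7
  byte[10]=0xA6 cont=1 payload=0x26=38: acc |= 38<<7 -> acc=4945 shift=14
  byte[11]=0x7C cont=0 payload=0x7C=124: acc |= 124<<14 -> acc=2036561 shift=21 [end]
Varint 4: bytes[9:12] = D1 A6 7C -> value 2036561 (3 byte(s))
  byte[12]=0xD9 cont=1 payload=0x59=89: acc |= 89<<0 -> acc=89 shift=7
  byte[13]=0x64 cont=0 payload=0x64=100: acc |= 100<<7 -> acc=12889 shift=14 [end]
Varint 5: bytes[12:14] = D9 64 -> value 12889 (2 byte(s))
  byte[14]=0xC6 cont=1 payload=0x46=70: acc |= 70<<0 -> acc=70 shift=7
  byte[15]=0x0F cont=0 payload=0x0F=15: acc |= 15<<7 -> acc=1990 shift=14 [end]
Varint 6: bytes[14:16] = C6 0F -> value 1990 (2 byte(s))
  byte[16]=0x6A cont=0 payload=0x6A=106: acc |= 106<<0 -> acc=106 shift=7 [end]
Varint 7: bytes[16:17] = 6A -> value 106 (1 byte(s))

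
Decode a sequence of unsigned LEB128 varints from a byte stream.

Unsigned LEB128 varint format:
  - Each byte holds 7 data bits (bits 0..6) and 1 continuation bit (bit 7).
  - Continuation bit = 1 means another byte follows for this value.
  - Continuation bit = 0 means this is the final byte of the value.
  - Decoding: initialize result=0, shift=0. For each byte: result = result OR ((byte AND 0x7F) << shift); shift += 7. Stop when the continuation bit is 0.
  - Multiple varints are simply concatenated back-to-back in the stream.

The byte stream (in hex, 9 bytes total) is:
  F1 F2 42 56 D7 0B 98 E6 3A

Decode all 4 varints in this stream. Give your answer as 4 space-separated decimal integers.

  byte[0]=0xF1 cont=1 payload=0x71=113: acc |= 113<<0 -> acc=113 shift=7
  byte[1]=0xF2 cont=1 payload=0x72=114: acc |= 114<<7 -> acc=14705 shift=14
  byte[2]=0x42 cont=0 payload=0x42=66: acc |= 66<<14 -> acc=1096049 shift=21 [end]
Varint 1: bytes[0:3] = F1 F2 42 -> value 1096049 (3 byte(s))
  byte[3]=0x56 cont=0 payload=0x56=86: acc |= 86<<0 -> acc=86 shift=7 [end]
Varint 2: bytes[3:4] = 56 -> value 86 (1 byte(s))
  byte[4]=0xD7 cont=1 payload=0x57=87: acc |= 87<<0 -> acc=87 shift=7
  byte[5]=0x0B cont=0 payload=0x0B=11: acc |= 11<<7 -> acc=1495 shift=14 [end]
Varint 3: bytes[4:6] = D7 0B -> value 1495 (2 byte(s))
  byte[6]=0x98 cont=1 payload=0x18=24: acc |= 24<<0 -> acc=24 shift=7
  byte[7]=0xE6 cont=1 payload=0x66=102: acc |= 102<<7 -> acc=13080 shift=14
  byte[8]=0x3A cont=0 payload=0x3A=58: acc |= 58<<14 -> acc=963352 shift=21 [end]
Varint 4: bytes[6:9] = 98 E6 3A -> value 963352 (3 byte(s))

Answer: 1096049 86 1495 963352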